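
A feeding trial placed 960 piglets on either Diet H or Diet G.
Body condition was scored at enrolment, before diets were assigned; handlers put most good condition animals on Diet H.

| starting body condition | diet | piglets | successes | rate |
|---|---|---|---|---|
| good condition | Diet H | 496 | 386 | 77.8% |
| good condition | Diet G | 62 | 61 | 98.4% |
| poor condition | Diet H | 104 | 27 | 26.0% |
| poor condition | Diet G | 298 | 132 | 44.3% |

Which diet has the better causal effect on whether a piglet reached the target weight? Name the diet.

Diet G

Nothing the diet does changes starting body condition; the imbalance is an allocation artefact. With starting body condition also predicting the outcome, the pooled figure is confounded, and the within-stratum comparison is the causal one.
Within each level — good condition: 77.8% vs 98.4%; poor condition: 26.0% vs 44.3% — Diet G is higher every time.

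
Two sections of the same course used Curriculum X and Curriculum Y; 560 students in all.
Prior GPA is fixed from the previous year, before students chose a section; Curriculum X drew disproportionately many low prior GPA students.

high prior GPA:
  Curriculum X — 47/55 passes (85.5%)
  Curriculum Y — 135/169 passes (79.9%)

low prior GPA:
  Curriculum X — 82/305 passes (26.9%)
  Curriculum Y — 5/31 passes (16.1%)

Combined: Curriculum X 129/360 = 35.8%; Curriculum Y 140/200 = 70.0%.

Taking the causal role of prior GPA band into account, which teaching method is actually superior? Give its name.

Curriculum X

The prior GPA band-specific comparison favours Curriculum X throughout, but the pooled figures favour Curriculum Y. The question is whether to condition on prior GPA band.
Here prior GPA band is a common cause — it drives both which teaching method a case falls under and the outcome. The crude comparison mixes populations; the stratum-specific rates are the causally relevant ones.
Within each level — high prior GPA: 85.5% vs 79.9%; low prior GPA: 26.9% vs 16.1% — Curriculum X is higher every time.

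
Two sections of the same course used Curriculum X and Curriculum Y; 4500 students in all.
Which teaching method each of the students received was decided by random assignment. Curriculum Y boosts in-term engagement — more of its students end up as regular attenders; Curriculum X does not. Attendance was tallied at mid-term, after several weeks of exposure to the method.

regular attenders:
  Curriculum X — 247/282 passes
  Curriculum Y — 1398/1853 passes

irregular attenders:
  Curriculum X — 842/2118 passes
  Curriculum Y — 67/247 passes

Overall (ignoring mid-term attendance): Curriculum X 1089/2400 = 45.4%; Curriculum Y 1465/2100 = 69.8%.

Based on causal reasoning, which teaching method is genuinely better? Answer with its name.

Mid-term attendance here is a post-treatment variable shaped by the teaching method; conditioning on it would introduce bias rather than remove it. The overall comparison is the causal one.
Pooled: Curriculum X 45.4% vs Curriculum Y 69.8%; Curriculum Y is higher overall.

Curriculum Y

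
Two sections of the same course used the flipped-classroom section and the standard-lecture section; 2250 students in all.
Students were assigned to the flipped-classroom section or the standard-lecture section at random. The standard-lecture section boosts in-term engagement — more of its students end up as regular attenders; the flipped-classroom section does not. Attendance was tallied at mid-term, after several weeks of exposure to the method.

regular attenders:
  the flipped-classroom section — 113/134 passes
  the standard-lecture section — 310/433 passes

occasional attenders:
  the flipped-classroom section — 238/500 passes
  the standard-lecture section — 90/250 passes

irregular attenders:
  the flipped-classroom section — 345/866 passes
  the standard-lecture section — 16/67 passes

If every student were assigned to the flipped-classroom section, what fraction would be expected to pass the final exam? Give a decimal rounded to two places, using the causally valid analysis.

the flipped-classroom section is higher inside every mid-term attendance stratum but the standard-lecture section is higher in aggregate. Whether to stratify depends on how mid-term attendance relates to the teaching method.
Mid-term attendance is downstream of the teaching method. One should not condition on a consequence of treatment, so the overall rates are the right comparison.
So P(outcome | do(the flipped-classroom section)) is just the pooled rate for the flipped-classroom section: 696/1500 = 0.464.

0.46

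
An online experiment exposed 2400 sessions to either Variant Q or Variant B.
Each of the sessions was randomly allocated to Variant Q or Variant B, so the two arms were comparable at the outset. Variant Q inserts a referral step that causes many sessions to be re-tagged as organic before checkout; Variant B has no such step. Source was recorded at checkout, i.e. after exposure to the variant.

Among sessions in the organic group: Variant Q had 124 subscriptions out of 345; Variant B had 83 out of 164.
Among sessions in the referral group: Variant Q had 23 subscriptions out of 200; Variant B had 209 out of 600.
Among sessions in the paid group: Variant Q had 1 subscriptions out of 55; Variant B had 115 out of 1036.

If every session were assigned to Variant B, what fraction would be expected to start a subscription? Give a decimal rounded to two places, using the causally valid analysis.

Traffic source lies on the pathway variant → traffic source → outcome, so adjusting for it blocks the indirect effect. For the total causal effect of variant, use the unadjusted pooled rates.
So P(outcome | do(Variant B)) is just the pooled rate for Variant B: 407/1800 = 0.226.

0.23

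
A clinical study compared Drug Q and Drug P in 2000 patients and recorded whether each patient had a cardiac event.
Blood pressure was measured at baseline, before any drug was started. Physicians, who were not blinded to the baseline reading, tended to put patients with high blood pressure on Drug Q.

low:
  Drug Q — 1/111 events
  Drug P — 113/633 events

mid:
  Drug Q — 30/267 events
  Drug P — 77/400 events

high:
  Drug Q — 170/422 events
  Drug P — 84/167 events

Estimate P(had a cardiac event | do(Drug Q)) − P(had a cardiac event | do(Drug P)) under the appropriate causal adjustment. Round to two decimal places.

-0.12

Since blood pressure is a pre-existing factor (not a product of the drug) and it affects the outcome on its own, it is a confounder. The stratified rates, not the pooled rate, identify the causal effect.
Adjusting over the population distribution of blood pressure: 0.372·(0.009−0.179) + 0.334·(0.112−0.193) + 0.294·(0.403−0.503) = -0.119.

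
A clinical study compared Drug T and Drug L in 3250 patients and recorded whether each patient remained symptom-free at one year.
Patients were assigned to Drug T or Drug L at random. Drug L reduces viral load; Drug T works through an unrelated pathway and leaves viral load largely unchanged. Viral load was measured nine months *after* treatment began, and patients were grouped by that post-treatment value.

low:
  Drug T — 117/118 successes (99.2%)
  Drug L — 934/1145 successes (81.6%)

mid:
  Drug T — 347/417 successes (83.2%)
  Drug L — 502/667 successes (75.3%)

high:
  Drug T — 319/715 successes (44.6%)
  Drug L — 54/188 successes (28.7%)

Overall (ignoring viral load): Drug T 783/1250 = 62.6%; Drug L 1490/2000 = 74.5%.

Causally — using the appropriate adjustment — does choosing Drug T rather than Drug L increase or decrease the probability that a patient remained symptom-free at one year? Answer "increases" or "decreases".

Viral load is recorded after the drug and is itself shifted by it — it sits on the causal path from drug to outcome. Conditioning on a mediator would strip out part of the effect we want; the pooled comparison gives the total causal effect.
Pooled: Drug T 62.6% vs Drug L 74.5%; Drug L is higher overall.

decreases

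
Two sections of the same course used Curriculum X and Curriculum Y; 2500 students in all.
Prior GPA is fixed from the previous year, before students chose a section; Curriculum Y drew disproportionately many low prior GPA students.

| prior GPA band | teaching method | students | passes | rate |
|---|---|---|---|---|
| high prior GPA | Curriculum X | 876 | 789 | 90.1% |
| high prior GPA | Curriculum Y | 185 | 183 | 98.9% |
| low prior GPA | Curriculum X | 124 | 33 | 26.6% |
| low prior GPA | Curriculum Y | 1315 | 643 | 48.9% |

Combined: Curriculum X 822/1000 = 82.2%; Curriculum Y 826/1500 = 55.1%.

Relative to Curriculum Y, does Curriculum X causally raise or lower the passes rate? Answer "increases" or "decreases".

Within every prior GPA band level Curriculum Y has the higher rate, yet pooled Curriculum X does — Simpson's reversal.
Nothing the teaching method does changes prior GPA band; the imbalance is an allocation artefact. With prior GPA band also predicting the outcome, the pooled figure is confounded, and the within-stratum comparison is the causal one.
Within each level — high prior GPA: 90.1% vs 98.9%; low prior GPA: 26.6% vs 48.9% — Curriculum Y is higher every time.

decreases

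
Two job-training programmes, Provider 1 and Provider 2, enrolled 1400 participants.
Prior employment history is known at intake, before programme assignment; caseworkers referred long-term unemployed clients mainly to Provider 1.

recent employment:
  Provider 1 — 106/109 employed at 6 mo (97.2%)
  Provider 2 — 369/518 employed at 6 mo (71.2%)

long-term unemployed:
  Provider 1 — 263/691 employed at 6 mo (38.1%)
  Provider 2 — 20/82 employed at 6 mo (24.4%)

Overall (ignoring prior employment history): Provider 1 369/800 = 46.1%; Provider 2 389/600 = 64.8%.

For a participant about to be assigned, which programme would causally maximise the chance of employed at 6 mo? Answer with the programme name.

Provider 1

Nothing the programme does changes prior employment history; the imbalance is an allocation artefact. With prior employment history also predicting the outcome, the pooled figure is confounded, and the within-stratum comparison is the causal one.
Within each level — recent employment: 97.2% vs 71.2%; long-term unemployed: 38.1% vs 24.4% — Provider 1 is higher every time.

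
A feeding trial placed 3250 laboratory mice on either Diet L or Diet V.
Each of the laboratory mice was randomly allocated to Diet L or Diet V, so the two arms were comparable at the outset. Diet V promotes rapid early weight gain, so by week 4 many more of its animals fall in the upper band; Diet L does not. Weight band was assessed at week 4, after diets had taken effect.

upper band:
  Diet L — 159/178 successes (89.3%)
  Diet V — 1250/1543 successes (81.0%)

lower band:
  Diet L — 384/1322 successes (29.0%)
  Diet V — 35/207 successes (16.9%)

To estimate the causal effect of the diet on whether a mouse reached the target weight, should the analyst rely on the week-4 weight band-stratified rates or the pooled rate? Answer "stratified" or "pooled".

pooled

Week-4 weight band is downstream of the diet. One should not condition on a consequence of treatment, so the overall rates are the right comparison.
Pooled: Diet L 36.2% vs Diet V 73.4%; Diet V is higher overall.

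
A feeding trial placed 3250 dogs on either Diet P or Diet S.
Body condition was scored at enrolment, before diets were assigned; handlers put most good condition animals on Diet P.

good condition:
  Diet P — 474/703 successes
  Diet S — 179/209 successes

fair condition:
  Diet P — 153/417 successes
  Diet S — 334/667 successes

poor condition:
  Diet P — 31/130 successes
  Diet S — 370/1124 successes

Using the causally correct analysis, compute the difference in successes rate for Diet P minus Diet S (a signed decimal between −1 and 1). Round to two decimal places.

Diet S is higher inside every starting body condition stratum but Diet P is higher in aggregate. Whether to stratify depends on how starting body condition relates to the diet.
Nothing the diet does changes starting body condition; the imbalance is an allocation artefact. With starting body condition also predicting the outcome, the pooled figure is confounded, and the within-stratum comparison is the causal one.
Adjusting over the population distribution of starting body condition: 0.281·(0.674−0.856) + 0.334·(0.367−0.501) + 0.386·(0.238−0.329) = -0.131.

-0.13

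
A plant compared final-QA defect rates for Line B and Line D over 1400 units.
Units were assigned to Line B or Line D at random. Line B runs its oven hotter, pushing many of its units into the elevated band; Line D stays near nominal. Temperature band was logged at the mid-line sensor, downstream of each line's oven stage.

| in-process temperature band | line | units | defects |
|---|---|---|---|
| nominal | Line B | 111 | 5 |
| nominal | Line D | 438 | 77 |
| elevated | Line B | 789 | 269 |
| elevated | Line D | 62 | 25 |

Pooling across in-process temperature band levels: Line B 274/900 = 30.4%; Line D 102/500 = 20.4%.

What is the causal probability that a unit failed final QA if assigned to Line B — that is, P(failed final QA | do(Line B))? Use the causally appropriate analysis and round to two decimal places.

0.30

Line B is lower inside every in-process temperature band stratum but Line D is lower in aggregate. Whether to stratify depends on how in-process temperature band relates to the line.
In-process temperature band lies on the pathway line → in-process temperature band → outcome, so adjusting for it blocks the indirect effect. For the total causal effect of line, use the unadjusted pooled rates.
So P(outcome | do(Line B)) is just the pooled rate for Line B: 274/900 = 0.304.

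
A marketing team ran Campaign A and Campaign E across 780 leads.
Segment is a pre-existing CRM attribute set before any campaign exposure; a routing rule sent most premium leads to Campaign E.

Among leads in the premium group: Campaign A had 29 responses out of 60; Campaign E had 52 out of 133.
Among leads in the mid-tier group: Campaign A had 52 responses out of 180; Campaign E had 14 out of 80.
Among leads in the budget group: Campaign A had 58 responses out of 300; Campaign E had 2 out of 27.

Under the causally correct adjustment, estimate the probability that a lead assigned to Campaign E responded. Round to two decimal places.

Customer segment differs across campaigns for reasons unrelated to any effect of the campaign itself, and it separately predicts the outcome — a classic confounder. We must compare within customer segment levels.
Standardising Campaign E to the population customer segment mix: 0.247·52/133 + 0.333·14/80 + 0.419·2/27 = 0.186.

0.19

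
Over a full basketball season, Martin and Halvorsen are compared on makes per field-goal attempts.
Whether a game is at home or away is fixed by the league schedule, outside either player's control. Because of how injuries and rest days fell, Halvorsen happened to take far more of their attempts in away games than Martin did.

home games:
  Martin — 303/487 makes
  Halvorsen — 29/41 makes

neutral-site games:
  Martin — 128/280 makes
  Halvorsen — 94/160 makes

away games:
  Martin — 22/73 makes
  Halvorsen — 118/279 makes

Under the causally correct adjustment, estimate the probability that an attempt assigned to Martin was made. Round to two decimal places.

0.48

The stratified and pooled comparisons disagree (Halvorsen wins within each game venue; Martin wins overall), so the answer turns on the causal role of game venue.
The imbalance in game venue arose from how field-goal attempts were allocated, not from anything the player did; and game venue independently affects the outcome. The pooled gap is confounded — condition on game venue.
Standardising Martin to the population game venue mix: 0.400·303/487 + 0.333·128/280 + 0.267·22/73 = 0.482.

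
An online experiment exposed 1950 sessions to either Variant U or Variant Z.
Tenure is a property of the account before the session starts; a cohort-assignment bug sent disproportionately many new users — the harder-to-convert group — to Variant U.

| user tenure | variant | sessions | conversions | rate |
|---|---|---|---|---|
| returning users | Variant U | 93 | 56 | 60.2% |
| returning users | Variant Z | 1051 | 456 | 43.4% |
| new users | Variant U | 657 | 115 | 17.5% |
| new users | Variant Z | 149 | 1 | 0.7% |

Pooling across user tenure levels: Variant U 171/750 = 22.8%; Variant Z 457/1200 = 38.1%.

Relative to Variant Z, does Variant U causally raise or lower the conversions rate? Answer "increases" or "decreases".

Since user tenure is a pre-existing factor (not a product of the variant) and it affects the outcome on its own, it is a confounder. The stratified rates, not the pooled rate, identify the causal effect.
Within each level — returning users: 60.2% vs 43.4%; new users: 17.5% vs 0.7% — Variant U is higher every time.

increases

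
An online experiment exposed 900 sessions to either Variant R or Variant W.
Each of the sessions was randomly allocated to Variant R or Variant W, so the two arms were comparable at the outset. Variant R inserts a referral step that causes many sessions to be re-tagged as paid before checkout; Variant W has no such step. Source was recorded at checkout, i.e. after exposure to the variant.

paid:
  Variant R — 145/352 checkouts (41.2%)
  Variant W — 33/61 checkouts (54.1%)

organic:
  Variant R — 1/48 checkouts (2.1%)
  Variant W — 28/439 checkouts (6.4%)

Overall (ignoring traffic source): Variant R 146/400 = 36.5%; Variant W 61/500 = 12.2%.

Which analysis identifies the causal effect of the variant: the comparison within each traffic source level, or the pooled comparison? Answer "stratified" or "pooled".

pooled

Stratifying would compare variants among sessions the variants themselves sorted into traffic source groups — a form of selection on an intermediate. The unconditioned pooled rates give the total causal effect.
Pooled: Variant R 36.5% vs Variant W 12.2%; Variant R is higher overall.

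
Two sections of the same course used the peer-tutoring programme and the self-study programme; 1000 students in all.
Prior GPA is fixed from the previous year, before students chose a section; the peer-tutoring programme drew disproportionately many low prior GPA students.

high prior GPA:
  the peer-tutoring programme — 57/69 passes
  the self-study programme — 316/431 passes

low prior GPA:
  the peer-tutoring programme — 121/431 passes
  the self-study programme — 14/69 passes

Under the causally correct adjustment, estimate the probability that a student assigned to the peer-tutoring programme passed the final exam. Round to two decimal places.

0.55

The stratified and pooled comparisons disagree (the peer-tutoring programme wins within each prior GPA band; the self-study programme wins overall), so the answer turns on the causal role of prior GPA band.
Prior GPA band is set before the teaching method has any effect — it is not caused by the teaching method — and it independently drives the outcome. That makes it a confounder, so the causal comparison is within prior GPA band levels.
Standardising the peer-tutoring programme to the population prior GPA band mix: 0.500·57/69 + 0.500·121/431 = 0.553.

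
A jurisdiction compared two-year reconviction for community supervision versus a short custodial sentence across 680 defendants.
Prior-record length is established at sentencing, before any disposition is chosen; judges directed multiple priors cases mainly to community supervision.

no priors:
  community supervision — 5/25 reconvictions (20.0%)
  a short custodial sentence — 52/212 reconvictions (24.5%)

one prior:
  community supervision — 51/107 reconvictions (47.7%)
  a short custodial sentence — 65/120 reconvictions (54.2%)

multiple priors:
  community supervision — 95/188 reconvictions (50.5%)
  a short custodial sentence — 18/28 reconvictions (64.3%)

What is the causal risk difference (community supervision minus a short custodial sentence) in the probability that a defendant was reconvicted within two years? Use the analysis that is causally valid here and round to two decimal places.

The prior-record length-specific comparison favours community supervision throughout, but the pooled figures favour a short custodial sentence. The question is whether to condition on prior-record length.
The imbalance in prior-record length arose from how defendants were allocated, not from anything the disposition did; and prior-record length independently affects the outcome. The pooled gap is confounded — condition on prior-record length.
Adjusting over the population distribution of prior-record length: 0.349·(0.200−0.245) + 0.334·(0.477−0.542) + 0.318·(0.505−0.643) = -0.081.

-0.08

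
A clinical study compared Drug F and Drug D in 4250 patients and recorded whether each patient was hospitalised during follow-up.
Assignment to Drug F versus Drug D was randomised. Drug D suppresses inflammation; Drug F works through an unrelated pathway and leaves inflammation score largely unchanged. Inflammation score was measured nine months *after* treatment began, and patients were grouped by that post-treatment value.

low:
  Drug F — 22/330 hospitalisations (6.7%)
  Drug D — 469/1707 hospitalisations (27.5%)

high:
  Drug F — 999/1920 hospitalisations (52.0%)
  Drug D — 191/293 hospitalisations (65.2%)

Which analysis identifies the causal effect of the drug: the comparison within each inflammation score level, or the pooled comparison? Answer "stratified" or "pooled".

pooled

Stratifying would compare drugs among patients the drugs themselves sorted into inflammation score groups — a form of selection on an intermediate. The unconditioned pooled rates give the total causal effect.
Pooled: Drug F 45.4% vs Drug D 33.0%; Drug D is lower overall.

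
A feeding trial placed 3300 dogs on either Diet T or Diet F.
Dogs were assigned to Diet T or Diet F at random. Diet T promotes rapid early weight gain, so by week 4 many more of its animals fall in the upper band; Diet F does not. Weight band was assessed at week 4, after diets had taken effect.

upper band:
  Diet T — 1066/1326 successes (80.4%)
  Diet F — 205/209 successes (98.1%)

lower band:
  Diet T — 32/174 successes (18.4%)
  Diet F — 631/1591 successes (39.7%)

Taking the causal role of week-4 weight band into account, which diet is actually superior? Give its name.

Diet T

Week-4 weight band lies on the pathway diet → week-4 weight band → outcome, so adjusting for it blocks the indirect effect. For the total causal effect of diet, use the unadjusted pooled rates.
Pooled: Diet T 73.2% vs Diet F 46.4%; Diet T is higher overall.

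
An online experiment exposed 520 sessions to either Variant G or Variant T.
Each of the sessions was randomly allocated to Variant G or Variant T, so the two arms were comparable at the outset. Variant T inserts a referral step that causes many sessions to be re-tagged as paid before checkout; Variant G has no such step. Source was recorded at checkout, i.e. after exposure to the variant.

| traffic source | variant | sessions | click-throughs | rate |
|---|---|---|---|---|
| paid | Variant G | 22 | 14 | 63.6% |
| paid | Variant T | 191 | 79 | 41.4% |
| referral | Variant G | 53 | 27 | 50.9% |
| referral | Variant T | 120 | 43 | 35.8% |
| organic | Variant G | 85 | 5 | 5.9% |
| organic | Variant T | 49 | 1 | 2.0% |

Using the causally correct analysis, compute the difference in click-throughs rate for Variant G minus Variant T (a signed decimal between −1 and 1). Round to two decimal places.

-0.05

Traffic source is downstream of the variant. One should not condition on a consequence of treatment, so the overall rates are the right comparison.
The causal difference is the pooled difference: 0.287 − 0.342 = -0.054.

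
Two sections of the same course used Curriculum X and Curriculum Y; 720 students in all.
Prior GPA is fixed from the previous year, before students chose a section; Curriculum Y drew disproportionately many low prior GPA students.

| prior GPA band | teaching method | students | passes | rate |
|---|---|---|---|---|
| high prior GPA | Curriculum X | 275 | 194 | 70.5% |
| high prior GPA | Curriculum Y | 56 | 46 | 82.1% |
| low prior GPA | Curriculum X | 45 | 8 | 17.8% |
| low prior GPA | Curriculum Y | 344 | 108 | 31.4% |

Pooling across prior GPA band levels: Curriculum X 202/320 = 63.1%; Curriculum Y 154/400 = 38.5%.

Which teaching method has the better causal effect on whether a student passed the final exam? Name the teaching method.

Curriculum Y is higher inside every prior GPA band stratum but Curriculum X is higher in aggregate. Whether to stratify depends on how prior GPA band relates to the teaching method.
Here prior GPA band is a common cause — it drives both which teaching method a case falls under and the outcome. The crude comparison mixes populations; the stratum-specific rates are the causally relevant ones.
Within each level — high prior GPA: 70.5% vs 82.1%; low prior GPA: 17.8% vs 31.4% — Curriculum Y is higher every time.

Curriculum Y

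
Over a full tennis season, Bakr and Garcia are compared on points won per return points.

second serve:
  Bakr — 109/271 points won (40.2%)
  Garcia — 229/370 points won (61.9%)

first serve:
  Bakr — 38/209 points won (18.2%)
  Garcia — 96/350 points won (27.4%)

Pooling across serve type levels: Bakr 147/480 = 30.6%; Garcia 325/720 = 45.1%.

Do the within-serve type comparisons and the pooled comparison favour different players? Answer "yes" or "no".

Within each serve type level (second serve 40.2% vs 61.9%; first serve 18.2% vs 27.4%), Garcia has the higher rate every time. Pooled: 30.6% vs 45.1% — Garcia has the higher rate overall. They agree.

no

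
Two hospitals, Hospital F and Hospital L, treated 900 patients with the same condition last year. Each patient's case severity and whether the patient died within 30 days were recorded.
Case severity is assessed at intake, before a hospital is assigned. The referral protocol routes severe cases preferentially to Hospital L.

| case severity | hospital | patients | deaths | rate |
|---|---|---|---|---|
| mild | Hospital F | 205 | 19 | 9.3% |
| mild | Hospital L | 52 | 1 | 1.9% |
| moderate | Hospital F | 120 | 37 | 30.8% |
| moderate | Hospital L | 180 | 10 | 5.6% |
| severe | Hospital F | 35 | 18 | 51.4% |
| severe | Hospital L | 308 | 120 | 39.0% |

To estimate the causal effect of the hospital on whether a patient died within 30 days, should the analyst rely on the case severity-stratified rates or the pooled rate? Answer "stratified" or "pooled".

Within every case severity level Hospital L has the lower rate, yet pooled Hospital F does — Simpson's reversal.
Here case severity is a common cause — it drives both which hospital a case falls under and the outcome. The crude comparison mixes populations; the stratum-specific rates are the causally relevant ones.
Within each level — mild: 9.3% vs 1.9%; moderate: 30.8% vs 5.6%; severe: 51.4% vs 39.0% — Hospital L is lower every time.

stratified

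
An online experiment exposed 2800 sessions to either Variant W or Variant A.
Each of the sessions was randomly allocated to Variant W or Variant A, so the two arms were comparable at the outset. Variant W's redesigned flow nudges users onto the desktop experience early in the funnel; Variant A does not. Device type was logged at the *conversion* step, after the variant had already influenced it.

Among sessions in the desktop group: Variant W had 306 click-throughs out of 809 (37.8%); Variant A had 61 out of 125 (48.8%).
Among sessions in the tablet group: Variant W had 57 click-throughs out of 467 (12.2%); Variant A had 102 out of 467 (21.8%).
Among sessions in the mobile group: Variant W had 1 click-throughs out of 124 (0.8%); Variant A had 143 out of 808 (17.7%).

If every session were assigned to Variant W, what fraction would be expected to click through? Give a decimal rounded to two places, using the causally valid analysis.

0.26

Variant A is higher inside every device type stratum but Variant W is higher in aggregate. Whether to stratify depends on how device type relates to the variant.
Device type here is a post-treatment variable shaped by the variant; conditioning on it would introduce bias rather than remove it. The overall comparison is the causal one.
So P(outcome | do(Variant W)) is just the pooled rate for Variant W: 364/1400 = 0.260.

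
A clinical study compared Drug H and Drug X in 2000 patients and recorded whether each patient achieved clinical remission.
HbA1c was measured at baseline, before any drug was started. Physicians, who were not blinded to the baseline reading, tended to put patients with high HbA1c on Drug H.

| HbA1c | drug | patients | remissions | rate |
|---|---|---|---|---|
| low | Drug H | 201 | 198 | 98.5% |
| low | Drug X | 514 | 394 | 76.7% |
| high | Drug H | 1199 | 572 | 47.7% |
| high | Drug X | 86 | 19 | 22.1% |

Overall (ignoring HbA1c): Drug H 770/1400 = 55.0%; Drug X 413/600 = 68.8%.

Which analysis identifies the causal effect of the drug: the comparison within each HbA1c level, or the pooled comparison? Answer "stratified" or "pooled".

The HbA1c-specific comparison favours Drug H throughout, but the pooled figures favour Drug X. The question is whether to condition on HbA1c.
Since HbA1c is a pre-existing factor (not a product of the drug) and it affects the outcome on its own, it is a confounder. The stratified rates, not the pooled rate, identify the causal effect.
Within each level — low: 98.5% vs 76.7%; high: 47.7% vs 22.1% — Drug H is higher every time.

stratified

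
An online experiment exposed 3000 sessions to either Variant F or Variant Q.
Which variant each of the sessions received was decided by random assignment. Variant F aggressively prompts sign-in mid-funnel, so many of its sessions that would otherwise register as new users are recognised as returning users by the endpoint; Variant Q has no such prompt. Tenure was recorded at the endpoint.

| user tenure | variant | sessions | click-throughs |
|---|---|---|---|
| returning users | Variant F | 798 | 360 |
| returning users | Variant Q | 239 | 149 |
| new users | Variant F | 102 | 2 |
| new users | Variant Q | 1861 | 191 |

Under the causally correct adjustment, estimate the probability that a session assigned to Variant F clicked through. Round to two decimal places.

Within every user tenure level Variant Q has the higher rate, yet pooled Variant F does — Simpson's reversal.
The distribution of user tenure is itself part of what the variant does — it is an intermediate outcome. Holding it fixed would remove that part of the effect; the total effect is the pooled difference.
So P(outcome | do(Variant F)) is just the pooled rate for Variant F: 362/900 = 0.402.

0.40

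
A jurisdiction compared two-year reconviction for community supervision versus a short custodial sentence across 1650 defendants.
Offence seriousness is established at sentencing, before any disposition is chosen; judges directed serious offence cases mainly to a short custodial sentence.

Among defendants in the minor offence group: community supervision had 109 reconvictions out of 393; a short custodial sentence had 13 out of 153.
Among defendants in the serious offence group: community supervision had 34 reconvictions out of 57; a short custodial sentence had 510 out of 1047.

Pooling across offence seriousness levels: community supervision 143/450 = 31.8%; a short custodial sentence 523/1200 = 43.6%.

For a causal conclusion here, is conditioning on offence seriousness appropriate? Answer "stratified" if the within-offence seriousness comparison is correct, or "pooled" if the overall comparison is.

stratified

Here offence seriousness is a common cause — it drives both which disposition a case falls under and the outcome. The crude comparison mixes populations; the stratum-specific rates are the causally relevant ones.
Within each level — minor offence: 27.7% vs 8.5%; serious offence: 59.6% vs 48.7% — a short custodial sentence is lower every time.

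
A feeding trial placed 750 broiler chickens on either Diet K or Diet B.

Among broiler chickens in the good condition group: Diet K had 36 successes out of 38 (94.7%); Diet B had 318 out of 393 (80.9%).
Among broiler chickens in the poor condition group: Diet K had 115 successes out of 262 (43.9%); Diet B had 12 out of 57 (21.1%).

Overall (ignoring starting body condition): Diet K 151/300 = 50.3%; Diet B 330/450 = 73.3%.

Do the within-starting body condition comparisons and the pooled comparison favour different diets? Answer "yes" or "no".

yes

Within each starting body condition level (good condition 94.7% vs 80.9%; poor condition 43.9% vs 21.1%), Diet K has the higher rate every time. Pooled: 50.3% vs 73.3% — Diet B has the higher rate overall. The two comparisons disagree.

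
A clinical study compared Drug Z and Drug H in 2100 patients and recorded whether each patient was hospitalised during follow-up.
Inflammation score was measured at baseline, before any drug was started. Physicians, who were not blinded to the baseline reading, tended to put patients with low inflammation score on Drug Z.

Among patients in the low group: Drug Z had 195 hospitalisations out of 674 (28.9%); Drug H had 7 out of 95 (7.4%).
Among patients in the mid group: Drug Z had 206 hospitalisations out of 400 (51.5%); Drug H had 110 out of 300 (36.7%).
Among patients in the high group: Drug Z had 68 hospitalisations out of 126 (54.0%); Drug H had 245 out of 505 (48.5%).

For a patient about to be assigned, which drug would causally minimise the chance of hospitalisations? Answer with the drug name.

Drug H

The imbalance in inflammation score arose from how patients were allocated, not from anything the drug did; and inflammation score independently affects the outcome. The pooled gap is confounded — condition on inflammation score.
Within each level — low: 28.9% vs 7.4%; mid: 51.5% vs 36.7%; high: 54.0% vs 48.5% — Drug H is lower every time.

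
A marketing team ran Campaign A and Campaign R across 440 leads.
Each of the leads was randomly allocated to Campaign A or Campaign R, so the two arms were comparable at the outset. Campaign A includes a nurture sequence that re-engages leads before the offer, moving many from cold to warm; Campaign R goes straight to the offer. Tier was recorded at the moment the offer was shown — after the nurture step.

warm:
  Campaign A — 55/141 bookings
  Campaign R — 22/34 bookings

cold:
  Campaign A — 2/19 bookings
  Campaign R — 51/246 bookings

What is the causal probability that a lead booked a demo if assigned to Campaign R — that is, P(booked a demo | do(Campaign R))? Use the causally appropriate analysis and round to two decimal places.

The engagement tier-specific comparison favours Campaign R throughout, but the pooled figures favour Campaign A. The question is whether to condition on engagement tier.
Because the campaign influences engagement tier, engagement tier is a post-treatment mediator, not a confounder. Stratifying on it would bias the estimate; the causal effect is the crude pooled difference.
So P(outcome | do(Campaign R)) is just the pooled rate for Campaign R: 73/280 = 0.261.

0.26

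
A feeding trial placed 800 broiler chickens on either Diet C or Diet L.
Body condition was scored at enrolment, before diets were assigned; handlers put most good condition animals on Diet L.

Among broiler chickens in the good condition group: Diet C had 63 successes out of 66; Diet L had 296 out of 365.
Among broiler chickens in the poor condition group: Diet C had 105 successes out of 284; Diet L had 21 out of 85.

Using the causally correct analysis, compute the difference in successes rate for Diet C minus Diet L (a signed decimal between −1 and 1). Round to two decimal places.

+0.13

Starting body condition differs across diets for reasons unrelated to any effect of the diet itself, and it separately predicts the outcome — a classic confounder. We must compare within starting body condition levels.
Adjusting over the population distribution of starting body condition: 0.539·(0.955−0.811) + 0.461·(0.370−0.247) = +0.134.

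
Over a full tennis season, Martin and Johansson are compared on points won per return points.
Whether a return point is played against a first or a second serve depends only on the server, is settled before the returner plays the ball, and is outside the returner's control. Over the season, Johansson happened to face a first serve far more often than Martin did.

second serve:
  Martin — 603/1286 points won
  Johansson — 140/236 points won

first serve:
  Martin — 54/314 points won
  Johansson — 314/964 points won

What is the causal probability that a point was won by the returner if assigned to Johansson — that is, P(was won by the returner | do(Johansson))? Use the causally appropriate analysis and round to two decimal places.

0.47

Here serve type is a common cause — it drives both which player a case falls under and the outcome. The crude comparison mixes populations; the stratum-specific rates are the causally relevant ones.
Standardising Johansson to the population serve type mix: 0.544·140/236 + 0.456·314/964 = 0.471.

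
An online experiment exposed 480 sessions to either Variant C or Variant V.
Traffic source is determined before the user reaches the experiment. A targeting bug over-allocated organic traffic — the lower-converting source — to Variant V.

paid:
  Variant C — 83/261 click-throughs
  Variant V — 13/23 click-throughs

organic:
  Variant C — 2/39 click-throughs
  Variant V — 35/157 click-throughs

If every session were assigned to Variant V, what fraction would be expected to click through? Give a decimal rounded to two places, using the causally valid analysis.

Since traffic source is a pre-existing factor (not a product of the variant) and it affects the outcome on its own, it is a confounder. The stratified rates, not the pooled rate, identify the causal effect.
Standardising Variant V to the population traffic source mix: 0.592·13/23 + 0.408·35/157 = 0.425.

0.43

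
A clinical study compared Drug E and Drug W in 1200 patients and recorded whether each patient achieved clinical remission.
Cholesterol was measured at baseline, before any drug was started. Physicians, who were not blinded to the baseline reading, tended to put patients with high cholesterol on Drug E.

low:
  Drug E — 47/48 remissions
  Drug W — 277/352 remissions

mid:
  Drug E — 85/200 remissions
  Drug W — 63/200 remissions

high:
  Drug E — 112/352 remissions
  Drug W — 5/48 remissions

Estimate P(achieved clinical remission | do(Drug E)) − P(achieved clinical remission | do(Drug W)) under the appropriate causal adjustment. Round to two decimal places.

The imbalance in cholesterol arose from how patients were allocated, not from anything the drug did; and cholesterol independently affects the outcome. The pooled gap is confounded — condition on cholesterol.
Adjusting over the population distribution of cholesterol: 0.333·(0.979−0.787) + 0.333·(0.425−0.315) + 0.333·(0.318−0.104) = +0.172.

+0.17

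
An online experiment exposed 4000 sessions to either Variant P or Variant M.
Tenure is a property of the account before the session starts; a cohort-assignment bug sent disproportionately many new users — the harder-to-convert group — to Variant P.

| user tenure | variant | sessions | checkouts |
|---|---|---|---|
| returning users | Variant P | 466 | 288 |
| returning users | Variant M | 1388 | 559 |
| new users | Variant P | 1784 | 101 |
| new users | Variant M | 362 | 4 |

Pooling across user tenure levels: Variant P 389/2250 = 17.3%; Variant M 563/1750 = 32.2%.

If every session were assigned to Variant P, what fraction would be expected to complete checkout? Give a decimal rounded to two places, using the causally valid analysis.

Since user tenure is a pre-existing factor (not a product of the variant) and it affects the outcome on its own, it is a confounder. The stratified rates, not the pooled rate, identify the causal effect.
Standardising Variant P to the population user tenure mix: 0.464·288/466 + 0.536·101/1784 = 0.317.

0.32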